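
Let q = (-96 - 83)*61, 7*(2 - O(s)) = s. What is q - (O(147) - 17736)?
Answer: 6836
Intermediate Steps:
O(s) = 2 - s/7
q = -10919 (q = -179*61 = -10919)
q - (O(147) - 17736) = -10919 - ((2 - ⅐*147) - 17736) = -10919 - ((2 - 21) - 17736) = -10919 - (-19 - 17736) = -10919 - 1*(-17755) = -10919 + 17755 = 6836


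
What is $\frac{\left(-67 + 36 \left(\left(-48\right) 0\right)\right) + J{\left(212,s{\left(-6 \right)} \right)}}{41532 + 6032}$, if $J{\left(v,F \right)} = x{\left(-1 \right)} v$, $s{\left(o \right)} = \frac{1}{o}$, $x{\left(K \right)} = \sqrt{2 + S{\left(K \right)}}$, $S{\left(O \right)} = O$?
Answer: $\frac{145}{47564} \approx 0.0030485$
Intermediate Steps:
$x{\left(K \right)} = \sqrt{2 + K}$
$J{\left(v,F \right)} = v$ ($J{\left(v,F \right)} = \sqrt{2 - 1} v = \sqrt{1} v = 1 v = v$)
$\frac{\left(-67 + 36 \left(\left(-48\right) 0\right)\right) + J{\left(212,s{\left(-6 \right)} \right)}}{41532 + 6032} = \frac{\left(-67 + 36 \left(\left(-48\right) 0\right)\right) + 212}{41532 + 6032} = \frac{\left(-67 + 36 \cdot 0\right) + 212}{47564} = \left(\left(-67 + 0\right) + 212\right) \frac{1}{47564} = \left(-67 + 212\right) \frac{1}{47564} = 145 \cdot \frac{1}{47564} = \frac{145}{47564}$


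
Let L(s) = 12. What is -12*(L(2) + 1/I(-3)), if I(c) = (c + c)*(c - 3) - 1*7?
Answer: -4188/29 ≈ -144.41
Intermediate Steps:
I(c) = -7 + 2*c*(-3 + c) (I(c) = (2*c)*(-3 + c) - 7 = 2*c*(-3 + c) - 7 = -7 + 2*c*(-3 + c))
-12*(L(2) + 1/I(-3)) = -12*(12 + 1/(-7 - 6*(-3) + 2*(-3)²)) = -12*(12 + 1/(-7 + 18 + 2*9)) = -12*(12 + 1/(-7 + 18 + 18)) = -12*(12 + 1/29) = -12*349/29 = -4188/29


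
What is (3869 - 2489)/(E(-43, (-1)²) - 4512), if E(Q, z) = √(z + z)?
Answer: -3113280/10179071 - 690*√2/10179071 ≈ -0.30595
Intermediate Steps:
E(Q, z) = √2*√z (E(Q, z) = √(2*z) = √2*√z)
(3869 - 2489)/(E(-43, (-1)²) - 4512) = (3869 - 2489)/(√2*√((-1)²) - 4512) = 1380/(√2*√1 - 4512) = 1380/(√2*1 - 4512) = 1380/(√2 - 4512) = 1380/(-4512 + √2)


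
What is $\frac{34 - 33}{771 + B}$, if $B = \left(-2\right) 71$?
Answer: $\frac{1}{629} \approx 0.0015898$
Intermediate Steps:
$B = -142$
$\frac{34 - 33}{771 + B} = \frac{34 - 33}{771 - 142} = \frac{1}{629} \cdot 1 = \frac{1}{629}$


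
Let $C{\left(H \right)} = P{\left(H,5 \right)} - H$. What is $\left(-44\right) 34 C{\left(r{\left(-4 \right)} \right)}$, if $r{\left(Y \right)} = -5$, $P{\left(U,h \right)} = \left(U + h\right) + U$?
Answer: $0$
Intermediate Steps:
$P{\left(U,h \right)} = h + 2 U$
$C{\left(H \right)} = 5 + H$ ($C{\left(H \right)} = \left(5 + 2 H\right) - H = 5 + H$)
$\left(-44\right) 34 C{\left(r{\left(-4 \right)} \right)} = \left(-44\right) 34 \left(5 - 5\right) = \left(-1496\right) 0 = 0$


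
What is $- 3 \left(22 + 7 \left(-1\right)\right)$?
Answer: $-45$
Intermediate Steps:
$- 3 \left(22 + 7 \left(-1\right)\right) = - 3 \left(22 - 7\right) = \left(-3\right) 15 = -45$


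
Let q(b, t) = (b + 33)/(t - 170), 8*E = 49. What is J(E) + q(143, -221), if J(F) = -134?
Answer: -52570/391 ≈ -134.45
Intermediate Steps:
E = 49/8 (E = (⅛)*49 = 49/8 ≈ 6.1250)
q(b, t) = (33 + b)/(-170 + t)
J(E) + q(143, -221) = -134 + (33 + 143)/(-170 - 221) = -134 + 176/(-391) = -134 - 1/391*176 = -134 - 176/391 = -52570/391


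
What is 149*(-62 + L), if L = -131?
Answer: -28757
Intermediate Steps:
149*(-62 + L) = 149*(-62 - 131) = 149*(-193) = -28757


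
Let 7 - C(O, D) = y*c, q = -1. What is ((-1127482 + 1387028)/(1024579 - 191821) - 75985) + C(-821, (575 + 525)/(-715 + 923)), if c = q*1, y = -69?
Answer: -31664244040/416379 ≈ -76047.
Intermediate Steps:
c = -1 (c = -1*1 = -1)
C(O, D) = -62 (C(O, D) = 7 - (-69)*(-1) = 7 - 1*69 = 7 - 69 = -62)
((-1127482 + 1387028)/(1024579 - 191821) - 75985) + C(-821, (575 + 525)/(-715 + 923)) = ((-1127482 + 1387028)/(1024579 - 191821) - 75985) - 62 = (259546/832758 - 75985) - 62 = (259546*(1/832758) - 75985) - 62 = (129773/416379 - 75985) - 62 = -31638428542/416379 - 62 = -31664244040/416379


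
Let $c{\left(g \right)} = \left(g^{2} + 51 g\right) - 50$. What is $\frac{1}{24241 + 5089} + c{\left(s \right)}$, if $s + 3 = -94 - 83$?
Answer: $\frac{679576101}{29330} \approx 23170.0$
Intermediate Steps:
$s = -180$ ($s = -3 - 177 = -180$)
$c{\left(g \right)} = -50 + g^{2} + 51 g$
$\frac{1}{24241 + 5089} + c{\left(s \right)} = \frac{1}{24241 + 5089} + \left(-50 + \left(-180\right)^{2} + 51 \left(-180\right)\right) = \frac{1}{29330} - -23170 = \frac{1}{29330} + 23170 = \frac{679576101}{29330}$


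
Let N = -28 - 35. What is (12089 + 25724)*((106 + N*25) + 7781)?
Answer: 238675656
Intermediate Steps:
N = -63
(12089 + 25724)*((106 + N*25) + 7781) = (12089 + 25724)*((106 - 63*25) + 7781) = 37813*((106 - 1575) + 7781) = 37813*(-1469 + 7781) = 37813*6312 = 238675656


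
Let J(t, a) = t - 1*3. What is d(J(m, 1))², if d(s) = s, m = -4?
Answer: 49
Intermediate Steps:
J(t, a) = -3 + t (J(t, a) = t - 3 = -3 + t)
d(J(m, 1))² = (-3 - 4)² = (-7)² = 49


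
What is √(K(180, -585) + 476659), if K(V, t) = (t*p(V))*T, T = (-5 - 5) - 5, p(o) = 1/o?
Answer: √1906831/2 ≈ 690.44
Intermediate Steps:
p(o) = 1/o
T = -15 (T = -10 - 5 = -15)
K(V, t) = -15*t/V (K(V, t) = (t/V)*(-15) = -15*t/V)
√(K(180, -585) + 476659) = √(-15*(-585)/180 + 476659) = √(-15*(-585)*1/180 + 476659) = √(195/4 + 476659) = √(1906831/4) = √1906831/2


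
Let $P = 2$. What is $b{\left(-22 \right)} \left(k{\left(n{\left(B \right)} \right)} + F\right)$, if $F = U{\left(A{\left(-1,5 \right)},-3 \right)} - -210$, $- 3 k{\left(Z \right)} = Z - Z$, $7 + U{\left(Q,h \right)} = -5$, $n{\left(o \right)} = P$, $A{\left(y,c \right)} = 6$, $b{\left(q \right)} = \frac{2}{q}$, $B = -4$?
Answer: $-18$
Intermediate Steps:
$n{\left(o \right)} = 2$
$U{\left(Q,h \right)} = -12$ ($U{\left(Q,h \right)} = -7 - 5 = -12$)
$k{\left(Z \right)} = 0$ ($k{\left(Z \right)} = - \frac{Z - Z}{3} = \left(- \frac{1}{3}\right) 0 = 0$)
$F = 198$ ($F = -12 - -210 = -12 + 210 = 198$)
$b{\left(-22 \right)} \left(k{\left(n{\left(B \right)} \right)} + F\right) = \frac{2}{-22} \left(0 + 198\right) = 2 \left(- \frac{1}{22}\right) 198 = \left(- \frac{1}{11}\right) 198 = -18$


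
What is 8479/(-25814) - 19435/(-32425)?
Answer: 45352703/167403790 ≈ 0.27092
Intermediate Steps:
8479/(-25814) - 19435/(-32425) = 8479*(-1/25814) - 19435*(-1/32425) = -8479/25814 + 3887/6485 = 45352703/167403790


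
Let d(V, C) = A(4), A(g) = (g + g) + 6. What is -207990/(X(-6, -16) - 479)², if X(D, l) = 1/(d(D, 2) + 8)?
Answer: -100667160/111028369 ≈ -0.90668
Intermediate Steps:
A(g) = 6 + 2*g (A(g) = 2*g + 6 = 6 + 2*g)
d(V, C) = 14 (d(V, C) = 6 + 2*4 = 6 + 8 = 14)
X(D, l) = 1/22 (X(D, l) = 1/(14 + 8) = 1/22)
-207990/(X(-6, -16) - 479)² = -207990/(1/22 - 479)² = -207990/((-10537/22)²) = -207990/111028369/484 = -207990*484/111028369 = -100667160/111028369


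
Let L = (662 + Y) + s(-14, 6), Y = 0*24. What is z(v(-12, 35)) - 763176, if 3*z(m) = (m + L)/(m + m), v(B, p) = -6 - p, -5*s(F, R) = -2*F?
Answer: -938709557/1230 ≈ -7.6318e+5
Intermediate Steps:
s(F, R) = 2*F/5 (s(F, R) = -(-2)*F/5 = 2*F/5)
Y = 0
L = 3282/5 (L = (662 + 0) + (⅖)*(-14) = 662 - 28/5 = 3282/5 ≈ 656.40)
z(m) = (3282/5 + m)/(6*m) (z(m) = ((m + 3282/5)/(m + m))/3 = ((3282/5 + m)/((2*m)))/3 = ((3282/5 + m)*(1/(2*m)))/3 = ((3282/5 + m)/(2*m))/3 = (3282/5 + m)/(6*m))
z(v(-12, 35)) - 763176 = (3282 + 5*(-6 - 1*35))/(30*(-6 - 1*35)) - 763176 = (3282 + 5*(-6 - 35))/(30*(-6 - 35)) - 763176 = (1/30)*(3282 + 5*(-41))/(-41) - 763176 = (1/30)*(-1/41)*(3282 - 205) - 763176 = (1/30)*(-1/41)*3077 - 763176 = -3077/1230 - 763176 = -938709557/1230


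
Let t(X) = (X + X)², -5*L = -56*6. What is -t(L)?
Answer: -451584/25 ≈ -18063.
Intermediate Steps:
L = 336/5 (L = -(-14)*4*6/5 = -(-14)*24/5 = -⅕*(-336) = 336/5 ≈ 67.200)
t(X) = 4*X² (t(X) = (2*X)² = 4*X²)
-t(L) = -4*(336/5)² = -4*112896/25 = -1*451584/25 = -451584/25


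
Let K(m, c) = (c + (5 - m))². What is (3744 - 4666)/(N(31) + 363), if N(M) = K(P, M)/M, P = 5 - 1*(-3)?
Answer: -28582/12037 ≈ -2.3745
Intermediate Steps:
P = 8 (P = 5 + 3 = 8)
K(m, c) = (5 + c - m)²
N(M) = (-3 + M)²/M (N(M) = (5 + M - 1*8)²/M = (5 + M - 8)²/M = (-3 + M)²/M)
(3744 - 4666)/(N(31) + 363) = (3744 - 4666)/((-3 + 31)²/31 + 363) = -922/((1/31)*28² + 363) = -922/((1/31)*784 + 363) = -922/(784/31 + 363) = -922/12037/31 = -922*31/12037 = -28582/12037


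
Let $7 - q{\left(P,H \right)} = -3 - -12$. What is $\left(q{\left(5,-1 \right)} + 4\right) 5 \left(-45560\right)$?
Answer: $-455600$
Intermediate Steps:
$q{\left(P,H \right)} = -2$ ($q{\left(P,H \right)} = 7 - \left(-3 - -12\right) = 7 - \left(-3 + 12\right) = 7 - 9 = -2$)
$\left(q{\left(5,-1 \right)} + 4\right) 5 \left(-45560\right) = \left(-2 + 4\right) 5 \left(-45560\right) = 2 \cdot 5 \left(-45560\right) = 10 \left(-45560\right) = -455600$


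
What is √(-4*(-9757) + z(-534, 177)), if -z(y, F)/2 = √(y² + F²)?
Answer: √(39028 - 6*√35165) ≈ 194.69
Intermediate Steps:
z(y, F) = -2*√(F² + y²) (z(y, F) = -2*√(y² + F²) = -2*√(F² + y²))
√(-4*(-9757) + z(-534, 177)) = √(-4*(-9757) - 2*√(177² + (-534)²)) = √(39028 - 2*√(31329 + 285156)) = √(39028 - 6*√35165)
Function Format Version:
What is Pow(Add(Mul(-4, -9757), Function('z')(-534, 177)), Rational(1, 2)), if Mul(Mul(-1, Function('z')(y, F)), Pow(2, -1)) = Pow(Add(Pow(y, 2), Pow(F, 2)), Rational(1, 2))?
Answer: Pow(Add(39028, Mul(-6, Pow(35165, Rational(1, 2)))), Rational(1, 2)) ≈ 194.69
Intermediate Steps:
Function('z')(y, F) = Mul(-2, Pow(Add(Pow(F, 2), Pow(y, 2)), Rational(1, 2))) (Function('z')(y, F) = Mul(-2, Pow(Add(Pow(y, 2), Pow(F, 2)), Rational(1, 2))) = Mul(-2, Pow(Add(Pow(F, 2), Pow(y, 2)), Rational(1, 2))))
Pow(Add(Mul(-4, -9757), Function('z')(-534, 177)), Rational(1, 2)) = Pow(Add(Mul(-4, -9757), Mul(-2, Pow(Add(Pow(177, 2), Pow(-534, 2)), Rational(1, 2)))), Rational(1, 2)) = Pow(Add(39028, Mul(-2, Pow(Add(31329, 285156), Rational(1, 2)))), Rational(1, 2)) = Pow(Add(39028, Mul(-2, Pow(316485, Rational(1, 2)))), Rational(1, 2)) = Pow(Add(39028, Mul(-2, Mul(3, Pow(35165, Rational(1, 2))))), Rational(1, 2)) = Pow(Add(39028, Mul(-6, Pow(35165, Rational(1, 2)))), Rational(1, 2))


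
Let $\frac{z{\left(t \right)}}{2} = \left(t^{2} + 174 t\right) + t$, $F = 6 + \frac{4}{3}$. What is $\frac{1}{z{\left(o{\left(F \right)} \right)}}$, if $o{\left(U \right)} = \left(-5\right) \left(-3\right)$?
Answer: $\frac{1}{5700} \approx 0.00017544$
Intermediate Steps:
$F = \frac{22}{3}$ ($F = 6 + 4 \cdot \frac{1}{3} = 6 + \frac{4}{3} = \frac{22}{3} \approx 7.3333$)
$o{\left(U \right)} = 15$
$z{\left(t \right)} = 2 t^{2} + 350 t$ ($z{\left(t \right)} = 2 \left(\left(t^{2} + 174 t\right) + t\right) = 2 \left(t^{2} + 175 t\right) = 2 t^{2} + 350 t$)
$\frac{1}{z{\left(o{\left(F \right)} \right)}} = \frac{1}{2 \cdot 15 \left(175 + 15\right)} = \frac{1}{2 \cdot 15 \cdot 190} = \frac{1}{5700}$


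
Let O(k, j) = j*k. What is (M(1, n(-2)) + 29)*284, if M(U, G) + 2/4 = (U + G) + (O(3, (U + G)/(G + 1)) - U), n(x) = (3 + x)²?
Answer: 9230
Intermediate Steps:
M(U, G) = -½ + G + 3*(G + U)/(1 + G) (M(U, G) = -½ + ((U + G) + (((U + G)/(G + 1))*3 - U)) = -½ + ((G + U) + (((G + U)/(1 + G))*3 - U)) = -½ + ((G + U) + (3*(G + U)/(1 + G) - U)) = -½ + ((G + U) + (-U + 3*(G + U)/(1 + G))) = -½ + (G + 3*(G + U)/(1 + G)) = -½ + G + 3*(G + U)/(1 + G))
(M(1, n(-2)) + 29)*284 = ((-1 + 2*((3 - 2)²)² + 6*1 + 7*(3 - 2)²)/(2*(1 + (3 - 2)²)) + 29)*284 = ((-1 + 2*(1²)² + 6 + 7*1²)/(2*(1 + 1²)) + 29)*284 = ((-1 + 2*1² + 6 + 7*1)/(2*(1 + 1)) + 29)*284 = ((½)*(-1 + 2*1 + 6 + 7)/2 + 29)*284 = ((½)*(½)*(-1 + 2 + 6 + 7) + 29)*284 = ((½)*(½)*14 + 29)*284 = (7/2 + 29)*284 = (65/2)*284 = 9230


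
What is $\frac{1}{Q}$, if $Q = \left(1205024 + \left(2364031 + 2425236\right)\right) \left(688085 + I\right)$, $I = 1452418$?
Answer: $\frac{1}{12830797868373} \approx 7.7937 \cdot 10^{-14}$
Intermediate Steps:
$Q = 12830797868373$ ($Q = \left(1205024 + \left(2364031 + 2425236\right)\right) \left(688085 + 1452418\right) = \left(1205024 + 4789267\right) 2140503 = 5994291 \cdot 2140503 = 12830797868373$)
$\frac{1}{Q} = \frac{1}{12830797868373}$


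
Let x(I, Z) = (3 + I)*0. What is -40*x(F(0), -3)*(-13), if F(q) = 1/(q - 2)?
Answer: 0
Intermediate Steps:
F(q) = 1/(-2 + q)
x(I, Z) = 0
-40*x(F(0), -3)*(-13) = -40*0*(-13) = 0*(-13) = 0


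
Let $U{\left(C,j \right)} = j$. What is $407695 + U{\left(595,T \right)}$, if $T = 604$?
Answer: $408299$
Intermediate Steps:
$407695 + U{\left(595,T \right)} = 407695 + 604 = 408299$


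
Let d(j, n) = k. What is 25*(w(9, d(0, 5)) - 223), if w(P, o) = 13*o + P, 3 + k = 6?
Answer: -4375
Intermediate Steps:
k = 3 (k = -3 + 6 = 3)
d(j, n) = 3
w(P, o) = P + 13*o
25*(w(9, d(0, 5)) - 223) = 25*((9 + 13*3) - 223) = 25*((9 + 39) - 223) = 25*(48 - 223) = 25*(-175) = -4375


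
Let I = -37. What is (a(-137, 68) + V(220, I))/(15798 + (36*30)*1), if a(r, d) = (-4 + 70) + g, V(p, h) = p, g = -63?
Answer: 223/16878 ≈ 0.013212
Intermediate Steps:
a(r, d) = 3 (a(r, d) = (-4 + 70) - 63 = 66 - 63 = 3)
(a(-137, 68) + V(220, I))/(15798 + (36*30)*1) = (3 + 220)/(15798 + (36*30)*1) = 223/(15798 + 1080*1) = 223/(15798 + 1080) = 223/16878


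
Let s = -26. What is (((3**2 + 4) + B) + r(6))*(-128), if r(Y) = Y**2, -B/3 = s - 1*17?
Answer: -22784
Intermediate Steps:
B = 129 (B = -3*(-26 - 1*17) = -3*(-26 - 17) = -3*(-43) = 129)
(((3**2 + 4) + B) + r(6))*(-128) = (((3**2 + 4) + 129) + 6**2)*(-128) = (((9 + 4) + 129) + 36)*(-128) = ((13 + 129) + 36)*(-128) = (142 + 36)*(-128) = 178*(-128) = -22784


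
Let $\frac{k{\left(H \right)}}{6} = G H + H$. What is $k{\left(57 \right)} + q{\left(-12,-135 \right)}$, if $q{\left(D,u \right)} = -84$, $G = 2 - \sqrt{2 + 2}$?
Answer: $258$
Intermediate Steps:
$G = 0$ ($G = 2 - \sqrt{4} = 2 - 2 = 0$)
$k{\left(H \right)} = 6 H$ ($k{\left(H \right)} = 6 \left(0 H + H\right) = 6 \left(0 + H\right) = 6 H$)
$k{\left(57 \right)} + q{\left(-12,-135 \right)} = 6 \cdot 57 - 84 = 342 - 84 = 258$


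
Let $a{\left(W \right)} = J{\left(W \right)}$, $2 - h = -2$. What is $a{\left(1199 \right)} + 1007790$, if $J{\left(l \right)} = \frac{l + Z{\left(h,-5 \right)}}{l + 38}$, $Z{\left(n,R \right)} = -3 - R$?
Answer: $\frac{1246637431}{1237} \approx 1.0078 \cdot 10^{6}$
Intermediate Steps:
$h = 4$ ($h = 2 - -2 = 2 + 2 = 4$)
$J{\left(l \right)} = \frac{2 + l}{38 + l}$ ($J{\left(l \right)} = \frac{l - -2}{l + 38} = \frac{l + \left(-3 + 5\right)}{38 + l} = \frac{l + 2}{38 + l} = \frac{2 + l}{38 + l}$)
$a{\left(W \right)} = \frac{2 + W}{38 + W}$
$a{\left(1199 \right)} + 1007790 = \frac{2 + 1199}{38 + 1199} + 1007790 = \frac{1}{1237} \cdot 1201 + 1007790 = \frac{1201}{1237} + 1007790 = \frac{1246637431}{1237}$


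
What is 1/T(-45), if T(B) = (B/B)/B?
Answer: -45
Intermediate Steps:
T(B) = 1/B
1/T(-45) = 1/(1/(-45)) = 1/(-1/45) = -45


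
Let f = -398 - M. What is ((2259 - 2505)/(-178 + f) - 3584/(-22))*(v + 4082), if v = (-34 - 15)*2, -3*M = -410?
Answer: 7648112688/11759 ≈ 6.5041e+5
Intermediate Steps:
M = 410/3 (M = -1/3*(-410) = 410/3 ≈ 136.67)
v = -98 (v = -49*2 = -98)
f = -1604/3 (f = -398 - 1*410/3 = -398 - 410/3 = -1604/3 ≈ -534.67)
((2259 - 2505)/(-178 + f) - 3584/(-22))*(v + 4082) = ((2259 - 2505)/(-178 - 1604/3) - 3584/(-22))*(-98 + 4082) = (-246/(-2138/3) - 3584*(-1/22))*3984 = (-246*(-3/2138) + 1792/11)*3984 = (369/1069 + 1792/11)*3984 = (1919707/11759)*3984 = 7648112688/11759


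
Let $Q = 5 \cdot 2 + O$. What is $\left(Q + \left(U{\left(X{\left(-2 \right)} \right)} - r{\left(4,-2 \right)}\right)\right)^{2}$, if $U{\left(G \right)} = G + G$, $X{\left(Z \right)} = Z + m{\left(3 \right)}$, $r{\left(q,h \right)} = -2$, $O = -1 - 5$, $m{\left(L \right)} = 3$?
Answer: $64$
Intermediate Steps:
$O = -6$ ($O = -1 - 5 = -6$)
$X{\left(Z \right)} = 3 + Z$ ($X{\left(Z \right)} = Z + 3 = 3 + Z$)
$U{\left(G \right)} = 2 G$
$Q = 4$ ($Q = 5 \cdot 2 - 6 = 10 - 6 = 4$)
$\left(Q + \left(U{\left(X{\left(-2 \right)} \right)} - r{\left(4,-2 \right)}\right)\right)^{2} = \left(4 + \left(2 \left(3 - 2\right) - -2\right)\right)^{2} = \left(4 + \left(2 \cdot 1 + 2\right)\right)^{2} = \left(4 + \left(2 + 2\right)\right)^{2} = \left(4 + 4\right)^{2} = 8^{2} = 64$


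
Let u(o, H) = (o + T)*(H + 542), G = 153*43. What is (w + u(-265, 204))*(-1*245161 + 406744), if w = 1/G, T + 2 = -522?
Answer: -208569177920425/2193 ≈ -9.5107e+10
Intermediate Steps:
T = -524 (T = -2 - 522 = -524)
G = 6579
u(o, H) = (-524 + o)*(542 + H) (u(o, H) = (o - 524)*(H + 542) = (-524 + o)*(542 + H))
w = 1/6579 ≈ 0.00015200
(w + u(-265, 204))*(-1*245161 + 406744) = (1/6579 + (-284008 - 524*204 + 542*(-265) + 204*(-265)))*(-1*245161 + 406744) = (1/6579 + (-284008 - 106896 - 143630 - 54060))*(-245161 + 406744) = (1/6579 - 588594)*161583 = -3872359925/6579*161583 = -208569177920425/2193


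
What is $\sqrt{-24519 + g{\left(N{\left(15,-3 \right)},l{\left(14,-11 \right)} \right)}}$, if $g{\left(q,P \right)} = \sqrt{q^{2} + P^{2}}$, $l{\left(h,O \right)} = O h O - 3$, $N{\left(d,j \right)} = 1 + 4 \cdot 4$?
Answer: $\sqrt{-24519 + \sqrt{2859770}} \approx 151.09 i$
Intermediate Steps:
$N{\left(d,j \right)} = 17$ ($N{\left(d,j \right)} = 1 + 16 = 17$)
$l{\left(h,O \right)} = -3 + h O^{2}$ ($l{\left(h,O \right)} = h O^{2} - 3 = -3 + h O^{2}$)
$g{\left(q,P \right)} = \sqrt{P^{2} + q^{2}}$
$\sqrt{-24519 + g{\left(N{\left(15,-3 \right)},l{\left(14,-11 \right)} \right)}} = \sqrt{-24519 + \sqrt{\left(-3 + 14 \left(-11\right)^{2}\right)^{2} + 17^{2}}} = \sqrt{-24519 + \sqrt{\left(-3 + 14 \cdot 121\right)^{2} + 289}} = \sqrt{-24519 + \sqrt{\left(-3 + 1694\right)^{2} + 289}} = \sqrt{-24519 + \sqrt{1691^{2} + 289}} = \sqrt{-24519 + \sqrt{2859481 + 289}} = \sqrt{-24519 + \sqrt{2859770}}$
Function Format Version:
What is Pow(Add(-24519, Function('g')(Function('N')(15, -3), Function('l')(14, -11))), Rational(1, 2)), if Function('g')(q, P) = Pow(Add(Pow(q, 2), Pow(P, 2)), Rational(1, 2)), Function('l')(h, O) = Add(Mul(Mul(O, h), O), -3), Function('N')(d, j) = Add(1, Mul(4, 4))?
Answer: Pow(Add(-24519, Pow(2859770, Rational(1, 2))), Rational(1, 2)) ≈ Mul(151.09, I)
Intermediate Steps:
Function('N')(d, j) = 17 (Function('N')(d, j) = Add(1, 16) = 17)
Function('l')(h, O) = Add(-3, Mul(h, Pow(O, 2))) (Function('l')(h, O) = Add(Mul(h, Pow(O, 2)), -3) = Add(-3, Mul(h, Pow(O, 2))))
Function('g')(q, P) = Pow(Add(Pow(P, 2), Pow(q, 2)), Rational(1, 2))
Pow(Add(-24519, Function('g')(Function('N')(15, -3), Function('l')(14, -11))), Rational(1, 2)) = Pow(Add(-24519, Pow(Add(Pow(Add(-3, Mul(14, Pow(-11, 2))), 2), Pow(17, 2)), Rational(1, 2))), Rational(1, 2)) = Pow(Add(-24519, Pow(Add(Pow(Add(-3, Mul(14, 121)), 2), 289), Rational(1, 2))), Rational(1, 2)) = Pow(Add(-24519, Pow(Add(Pow(Add(-3, 1694), 2), 289), Rational(1, 2))), Rational(1, 2)) = Pow(Add(-24519, Pow(Add(Pow(1691, 2), 289), Rational(1, 2))), Rational(1, 2)) = Pow(Add(-24519, Pow(Add(2859481, 289), Rational(1, 2))), Rational(1, 2)) = Pow(Add(-24519, Pow(2859770, Rational(1, 2))), Rational(1, 2))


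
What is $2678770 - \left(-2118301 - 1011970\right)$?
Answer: $5809041$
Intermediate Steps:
$2678770 - \left(-2118301 - 1011970\right) = 2678770 - -3130271 = 2678770 + 3130271 = 5809041$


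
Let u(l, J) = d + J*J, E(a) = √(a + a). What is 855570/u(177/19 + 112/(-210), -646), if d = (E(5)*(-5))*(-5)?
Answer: 59507175020/29025439601 - 3564875*√10/29025439601 ≈ 2.0498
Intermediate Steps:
E(a) = √2*√a (E(a) = √(2*a) = √2*√a)
d = 25*√10 (d = ((√2*√5)*(-5))*(-5) = (√10*(-5))*(-5) = -5*√10*(-5) = 25*√10 ≈ 79.057)
u(l, J) = J² + 25*√10 (u(l, J) = 25*√10 + J*J = 25*√10 + J² = J² + 25*√10)
855570/u(177/19 + 112/(-210), -646) = 855570/((-646)² + 25*√10) = 855570/(417316 + 25*√10)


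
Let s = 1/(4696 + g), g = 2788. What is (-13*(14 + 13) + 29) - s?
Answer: -2409849/7484 ≈ -322.00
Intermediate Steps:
s = 1/7484 (s = 1/(4696 + 2788) = 1/7484 ≈ 0.00013362)
(-13*(14 + 13) + 29) - s = (-13*(14 + 13) + 29) - 1*1/7484 = (-13*27 + 29) - 1/7484 = (-351 + 29) - 1/7484 = -322 - 1/7484 = -2409849/7484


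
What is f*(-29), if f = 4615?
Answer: -133835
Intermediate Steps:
f*(-29) = 4615*(-29) = -133835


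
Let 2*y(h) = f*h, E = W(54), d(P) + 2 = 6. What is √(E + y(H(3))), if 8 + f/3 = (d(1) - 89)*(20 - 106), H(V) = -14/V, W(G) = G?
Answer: 2*I*√12765 ≈ 225.96*I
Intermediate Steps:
d(P) = 4 (d(P) = -2 + 6 = 4)
E = 54
f = 21906 (f = -24 + 3*((4 - 89)*(20 - 106)) = -24 + 3*(-85*(-86)) = -24 + 3*7310 = -24 + 21930 = 21906)
y(h) = 10953*h (y(h) = (21906*h)/2 = 10953*h)
√(E + y(H(3))) = √(54 + 10953*(-14/3)) = √(54 - 51114) = √(-51060) = 2*I*√12765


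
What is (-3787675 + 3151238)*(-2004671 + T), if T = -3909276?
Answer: 3763854686839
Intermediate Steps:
(-3787675 + 3151238)*(-2004671 + T) = (-3787675 + 3151238)*(-2004671 - 3909276) = -636437*(-5913947) = 3763854686839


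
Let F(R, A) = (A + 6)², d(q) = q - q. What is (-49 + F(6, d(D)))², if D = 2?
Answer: 169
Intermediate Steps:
d(q) = 0
F(R, A) = (6 + A)²
(-49 + F(6, d(D)))² = (-49 + (6 + 0)²)² = (-49 + 6²)² = (-49 + 36)² = (-13)² = 169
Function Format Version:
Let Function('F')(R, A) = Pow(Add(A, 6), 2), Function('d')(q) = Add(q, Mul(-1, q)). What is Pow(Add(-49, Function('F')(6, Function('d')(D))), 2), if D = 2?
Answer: 169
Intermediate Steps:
Function('d')(q) = 0
Function('F')(R, A) = Pow(Add(6, A), 2)
Pow(Add(-49, Function('F')(6, Function('d')(D))), 2) = Pow(Add(-49, Pow(Add(6, 0), 2)), 2) = Pow(Add(-49, Pow(6, 2)), 2) = Pow(Add(-49, 36), 2) = Pow(-13, 2) = 169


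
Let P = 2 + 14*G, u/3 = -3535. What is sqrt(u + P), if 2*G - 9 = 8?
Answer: 2*I*sqrt(2621) ≈ 102.39*I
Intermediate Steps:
G = 17/2 (G = 9/2 + (1/2)*8 = 9/2 + 4 = 17/2 ≈ 8.5000)
u = -10605 (u = 3*(-3535) = -10605)
P = 121 (P = 2 + 14*(17/2) = 2 + 119 = 121)
sqrt(u + P) = sqrt(-10605 + 121) = sqrt(-10484) = 2*I*sqrt(2621)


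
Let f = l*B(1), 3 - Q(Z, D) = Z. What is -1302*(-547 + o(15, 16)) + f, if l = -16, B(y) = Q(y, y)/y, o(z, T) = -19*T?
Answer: 1107970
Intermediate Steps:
Q(Z, D) = 3 - Z
B(y) = (3 - y)/y
f = -32 (f = -16*(3 - 1*1)/1 = -16*(3 - 1) = -16*2 = -32)
-1302*(-547 + o(15, 16)) + f = -1302*(-547 - 19*16) - 32 = -1302*(-547 - 304) - 32 = -1302*(-851) - 32 = 1108002 - 32 = 1107970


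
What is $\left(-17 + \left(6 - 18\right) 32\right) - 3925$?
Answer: $-4326$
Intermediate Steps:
$\left(-17 + \left(6 - 18\right) 32\right) - 3925 = \left(-17 - 384\right) - 3925 = -401 - 3925 = -4326$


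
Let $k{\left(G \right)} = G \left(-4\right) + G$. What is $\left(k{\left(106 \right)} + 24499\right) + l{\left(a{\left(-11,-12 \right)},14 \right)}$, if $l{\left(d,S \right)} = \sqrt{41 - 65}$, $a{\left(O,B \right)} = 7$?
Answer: $24181 + 2 i \sqrt{6} \approx 24181.0 + 4.899 i$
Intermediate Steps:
$k{\left(G \right)} = - 3 G$ ($k{\left(G \right)} = - 4 G + G = - 3 G$)
$l{\left(d,S \right)} = 2 i \sqrt{6}$ ($l{\left(d,S \right)} = \sqrt{-24} = 2 i \sqrt{6}$)
$\left(k{\left(106 \right)} + 24499\right) + l{\left(a{\left(-11,-12 \right)},14 \right)} = \left(\left(-3\right) 106 + 24499\right) + 2 i \sqrt{6} = \left(-318 + 24499\right) + 2 i \sqrt{6} = 24181 + 2 i \sqrt{6}$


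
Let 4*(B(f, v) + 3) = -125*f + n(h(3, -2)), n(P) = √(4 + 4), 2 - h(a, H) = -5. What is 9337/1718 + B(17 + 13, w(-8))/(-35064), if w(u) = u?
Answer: 36556483/6693328 - √2/70128 ≈ 5.4616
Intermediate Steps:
h(a, H) = 7 (h(a, H) = 2 - 1*(-5) = 2 + 5 = 7)
n(P) = 2*√2 (n(P) = √8 = 2*√2)
B(f, v) = -3 + √2/2 - 125*f/4 (B(f, v) = -3 + (-125*f + 2*√2)/4 = -3 + (√2/2 - 125*f/4) = -3 + √2/2 - 125*f/4)
9337/1718 + B(17 + 13, w(-8))/(-35064) = 9337/1718 + (-3 + √2/2 - 125*(17 + 13)/4)/(-35064) = 9337*(1/1718) + (-3 + √2/2 - 125/4*30)*(-1/35064) = 9337/1718 + (-3 + √2/2 - 1875/2)*(-1/35064) = 9337/1718 + (-1881/2 + √2/2)*(-1/35064) = 9337/1718 + (209/7792 - √2/70128) = 36556483/6693328 - √2/70128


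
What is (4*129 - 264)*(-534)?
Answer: -134568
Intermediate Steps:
(4*129 - 264)*(-534) = (516 - 264)*(-534) = 252*(-534) = -134568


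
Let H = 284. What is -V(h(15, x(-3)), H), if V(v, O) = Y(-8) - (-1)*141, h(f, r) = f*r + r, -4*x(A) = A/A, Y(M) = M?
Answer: -133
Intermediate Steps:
x(A) = -¼ (x(A) = -A/(4*A) = -¼*1 = -¼)
h(f, r) = r + f*r
V(v, O) = 133 (V(v, O) = -8 - (-1)*141 = -8 - 1*(-141) = -8 + 141 = 133)
-V(h(15, x(-3)), H) = -1*133 = -133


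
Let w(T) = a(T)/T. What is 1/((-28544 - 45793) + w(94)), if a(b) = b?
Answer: -1/74336 ≈ -1.3452e-5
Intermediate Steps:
w(T) = 1 (w(T) = T/T = 1)
1/((-28544 - 45793) + w(94)) = 1/((-28544 - 45793) + 1) = 1/(-74337 + 1) = 1/(-74336) = -1/74336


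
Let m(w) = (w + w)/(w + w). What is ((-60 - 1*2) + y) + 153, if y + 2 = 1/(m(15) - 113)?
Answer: 9967/112 ≈ 88.991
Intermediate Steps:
m(w) = 1 (m(w) = (2*w)/((2*w)) = (2*w)*(1/(2*w)) = 1)
y = -225/112 (y = -2 + 1/(1 - 113) = -2 + 1/(-112) = -2 - 1/112 = -225/112 ≈ -2.0089)
((-60 - 1*2) + y) + 153 = ((-60 - 1*2) - 225/112) + 153 = ((-60 - 2) - 225/112) + 153 = (-62 - 225/112) + 153 = -7169/112 + 153 = 9967/112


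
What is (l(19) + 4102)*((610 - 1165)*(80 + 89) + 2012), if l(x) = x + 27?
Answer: -380715884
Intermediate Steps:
l(x) = 27 + x
(l(19) + 4102)*((610 - 1165)*(80 + 89) + 2012) = ((27 + 19) + 4102)*((610 - 1165)*(80 + 89) + 2012) = (46 + 4102)*(-555*169 + 2012) = 4148*(-93795 + 2012) = 4148*(-91783) = -380715884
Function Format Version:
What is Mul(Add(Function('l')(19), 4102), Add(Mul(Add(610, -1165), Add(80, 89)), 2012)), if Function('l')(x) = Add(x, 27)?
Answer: -380715884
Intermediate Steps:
Function('l')(x) = Add(27, x)
Mul(Add(Function('l')(19), 4102), Add(Mul(Add(610, -1165), Add(80, 89)), 2012)) = Mul(Add(Add(27, 19), 4102), Add(Mul(Add(610, -1165), Add(80, 89)), 2012)) = Mul(Add(46, 4102), Add(Mul(-555, 169), 2012)) = Mul(4148, Add(-93795, 2012)) = Mul(4148, -91783) = -380715884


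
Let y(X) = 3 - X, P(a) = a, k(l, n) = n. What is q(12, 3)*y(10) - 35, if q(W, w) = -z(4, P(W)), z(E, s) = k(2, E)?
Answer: -7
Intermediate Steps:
z(E, s) = E
q(W, w) = -4 (q(W, w) = -1*4 = -4)
q(12, 3)*y(10) - 35 = -4*(3 - 1*10) - 35 = -4*(3 - 10) - 35 = -4*(-7) - 35 = 28 - 35 = -7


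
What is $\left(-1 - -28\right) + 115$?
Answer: $142$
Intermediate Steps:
$\left(-1 - -28\right) + 115 = \left(-1 + 28\right) + 115 = 27 + 115 = 142$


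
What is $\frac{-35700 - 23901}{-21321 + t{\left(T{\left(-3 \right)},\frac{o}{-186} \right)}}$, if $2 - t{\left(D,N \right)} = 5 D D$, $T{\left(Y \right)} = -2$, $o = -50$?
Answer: $\frac{19867}{7113} \approx 2.7931$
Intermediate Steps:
$t{\left(D,N \right)} = 2 - 5 D^{2}$ ($t{\left(D,N \right)} = 2 - 5 D D = 2 - 5 D^{2}$)
$\frac{-35700 - 23901}{-21321 + t{\left(T{\left(-3 \right)},\frac{o}{-186} \right)}} = \frac{-35700 - 23901}{-21321 + \left(2 - 5 \left(-2\right)^{2}\right)} = - \frac{59601}{-21321 + \left(2 - 20\right)} = - \frac{59601}{-21321 - 18} = - \frac{59601}{-21339} = \left(-59601\right) \left(- \frac{1}{21339}\right) = \frac{19867}{7113}$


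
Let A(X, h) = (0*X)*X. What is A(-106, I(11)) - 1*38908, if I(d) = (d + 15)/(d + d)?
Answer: -38908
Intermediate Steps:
I(d) = (15 + d)/(2*d) (I(d) = (15 + d)/((2*d)) = (15 + d)*(1/(2*d)) = (15 + d)/(2*d))
A(X, h) = 0 (A(X, h) = 0*X = 0)
A(-106, I(11)) - 1*38908 = 0 - 1*38908 = 0 - 38908 = -38908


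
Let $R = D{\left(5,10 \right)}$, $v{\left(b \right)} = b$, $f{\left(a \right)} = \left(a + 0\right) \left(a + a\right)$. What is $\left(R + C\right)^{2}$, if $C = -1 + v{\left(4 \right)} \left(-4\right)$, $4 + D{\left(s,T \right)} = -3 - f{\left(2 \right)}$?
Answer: $1024$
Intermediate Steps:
$f{\left(a \right)} = 2 a^{2}$ ($f{\left(a \right)} = a 2 a = 2 a^{2}$)
$D{\left(s,T \right)} = -15$ ($D{\left(s,T \right)} = -4 - \left(3 + 2 \cdot 2^{2}\right) = -4 - \left(3 + 2 \cdot 4\right) = -4 - 11 = -15$)
$R = -15$
$C = -17$ ($C = -1 + 4 \left(-4\right) = -1 - 16 = -17$)
$\left(R + C\right)^{2} = \left(-15 - 17\right)^{2} = \left(-32\right)^{2} = 1024$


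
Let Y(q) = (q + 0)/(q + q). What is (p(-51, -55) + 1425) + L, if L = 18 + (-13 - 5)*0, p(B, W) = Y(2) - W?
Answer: 2997/2 ≈ 1498.5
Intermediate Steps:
Y(q) = ½ (Y(q) = q/((2*q)) = q*(1/(2*q)) = ½)
p(B, W) = ½ - W
L = 18 (L = 18 - 18*0 = 18 + 0 = 18)
(p(-51, -55) + 1425) + L = ((½ - 1*(-55)) + 1425) + 18 = ((½ + 55) + 1425) + 18 = (111/2 + 1425) + 18 = 2961/2 + 18 = 2997/2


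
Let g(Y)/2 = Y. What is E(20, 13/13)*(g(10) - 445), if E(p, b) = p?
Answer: -8500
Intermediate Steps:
g(Y) = 2*Y
E(20, 13/13)*(g(10) - 445) = 20*(2*10 - 445) = 20*(20 - 445) = 20*(-425) = -8500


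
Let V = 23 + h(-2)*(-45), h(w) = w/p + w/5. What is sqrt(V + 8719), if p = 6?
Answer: 15*sqrt(39) ≈ 93.675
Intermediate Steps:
h(w) = 11*w/30 (h(w) = w/6 + w/5 = 11*w/30)
V = 56 (V = 23 + ((11/30)*(-2))*(-45) = 23 - 11/15*(-45) = 23 + 33 = 56)
sqrt(V + 8719) = sqrt(56 + 8719) = sqrt(8775) = 15*sqrt(39)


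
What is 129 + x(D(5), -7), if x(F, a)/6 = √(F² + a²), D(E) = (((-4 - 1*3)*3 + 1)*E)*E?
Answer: 129 + 6*√250049 ≈ 3129.3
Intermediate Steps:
D(E) = -20*E² (D(E) = (((-4 - 3)*3 + 1)*E)*E = ((-7*3 + 1)*E)*E = ((-21 + 1)*E)*E = (-20*E)*E = -20*E²)
x(F, a) = 6*√(F² + a²)
129 + x(D(5), -7) = 129 + 6*√((-20*5²)² + (-7)²) = 129 + 6*√((-20*25)² + 49) = 129 + 6*√((-500)² + 49) = 129 + 6*√(250000 + 49) = 129 + 6*√250049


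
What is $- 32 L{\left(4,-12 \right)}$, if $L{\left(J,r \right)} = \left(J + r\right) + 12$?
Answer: $-128$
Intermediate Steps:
$L{\left(J,r \right)} = 12 + J + r$
$- 32 L{\left(4,-12 \right)} = - 32 \left(12 + 4 - 12\right) = \left(-32\right) 4 = -128$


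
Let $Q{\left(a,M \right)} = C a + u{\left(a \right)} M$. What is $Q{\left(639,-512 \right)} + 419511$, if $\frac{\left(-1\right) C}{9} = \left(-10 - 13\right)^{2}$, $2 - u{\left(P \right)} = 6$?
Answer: $-2620720$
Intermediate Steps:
$u{\left(P \right)} = -4$ ($u{\left(P \right)} = 2 - 6 = -4$)
$C = -4761$ ($C = - 9 \left(-10 - 13\right)^{2} = - 9 \left(-23\right)^{2} = \left(-9\right) 529 = -4761$)
$Q{\left(a,M \right)} = - 4761 a - 4 M$
$Q{\left(639,-512 \right)} + 419511 = \left(\left(-4761\right) 639 - -2048\right) + 419511 = \left(-3042279 + 2048\right) + 419511 = -3040231 + 419511 = -2620720$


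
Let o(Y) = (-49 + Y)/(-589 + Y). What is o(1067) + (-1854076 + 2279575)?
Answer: 101694770/239 ≈ 4.2550e+5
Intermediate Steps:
o(Y) = (-49 + Y)/(-589 + Y)
o(1067) + (-1854076 + 2279575) = (-49 + 1067)/(-589 + 1067) + (-1854076 + 2279575) = 1018/478 + 425499 = (1/478)*1018 + 425499 = 509/239 + 425499 = 101694770/239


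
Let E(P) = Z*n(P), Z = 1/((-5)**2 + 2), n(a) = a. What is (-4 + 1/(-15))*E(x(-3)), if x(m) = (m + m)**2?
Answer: -244/45 ≈ -5.4222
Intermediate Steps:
x(m) = 4*m**2 (x(m) = (2*m)**2 = 4*m**2)
Z = 1/27 (Z = 1/(25 + 2) = 1/27 ≈ 0.037037)
E(P) = P/27
(-4 + 1/(-15))*E(x(-3)) = (-4 + 1/(-15))*((4*(-3)**2)/27) = (-4 - 1/15)*((4*9)/27) = -61*36/405 = -61/15*4/3 = -244/45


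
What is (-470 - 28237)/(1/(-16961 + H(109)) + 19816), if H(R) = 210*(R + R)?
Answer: -827307033/571077305 ≈ -1.4487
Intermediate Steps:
H(R) = 420*R (H(R) = 210*(2*R) = 420*R)
(-470 - 28237)/(1/(-16961 + H(109)) + 19816) = (-470 - 28237)/(1/(-16961 + 420*109) + 19816) = -28707/(1/(-16961 + 45780) + 19816) = -28707/(1/28819 + 19816) = -28707/571077305/28819 = -28707*28819/571077305 = -827307033/571077305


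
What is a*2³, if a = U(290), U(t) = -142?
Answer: -1136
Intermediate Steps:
a = -142
a*2³ = -142*2³ = -142*8 = -1136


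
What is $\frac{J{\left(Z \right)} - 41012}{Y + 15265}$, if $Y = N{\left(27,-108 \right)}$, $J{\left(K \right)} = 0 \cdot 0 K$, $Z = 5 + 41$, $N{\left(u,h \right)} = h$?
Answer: $- \frac{41012}{15157} \approx -2.7058$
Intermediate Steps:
$Z = 46$
$J{\left(K \right)} = 0$ ($J{\left(K \right)} = 0 K = 0$)
$Y = -108$
$\frac{J{\left(Z \right)} - 41012}{Y + 15265} = \frac{0 - 41012}{-108 + 15265} = - \frac{41012}{15157}$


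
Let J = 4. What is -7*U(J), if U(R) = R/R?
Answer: -7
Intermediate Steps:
U(R) = 1
-7*U(J) = -7*1 = -7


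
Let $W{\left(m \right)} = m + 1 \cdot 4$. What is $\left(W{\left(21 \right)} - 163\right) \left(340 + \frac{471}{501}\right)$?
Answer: $- \frac{7857306}{167} \approx -47050.0$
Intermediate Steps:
$W{\left(m \right)} = 4 + m$ ($W{\left(m \right)} = m + 4 = 4 + m$)
$\left(W{\left(21 \right)} - 163\right) \left(340 + \frac{471}{501}\right) = \left(\left(4 + 21\right) - 163\right) \left(340 + \frac{471}{501}\right) = \left(25 - 163\right) \left(340 + 471 \cdot \frac{1}{501}\right) = - 138 \left(340 + \frac{157}{167}\right) = \left(-138\right) \frac{56937}{167} = - \frac{7857306}{167}$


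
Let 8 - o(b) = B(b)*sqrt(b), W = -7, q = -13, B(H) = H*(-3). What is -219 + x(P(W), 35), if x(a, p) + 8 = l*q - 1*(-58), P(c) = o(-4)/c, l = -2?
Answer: -143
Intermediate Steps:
B(H) = -3*H
o(b) = 8 + 3*b**(3/2) (o(b) = 8 - (-3*b)*sqrt(b) = 8 - (-3)*b**(3/2) = 8 + 3*b**(3/2))
P(c) = (8 - 24*I)/c (P(c) = (8 + 3*(-4)**(3/2))/c = (8 + 3*(-8*I))/c = (8 - 24*I)/c)
x(a, p) = 76 (x(a, p) = -8 + (-2*(-13) - 1*(-58)) = -8 + (26 + 58) = -8 + 84 = 76)
-219 + x(P(W), 35) = -219 + 76 = -143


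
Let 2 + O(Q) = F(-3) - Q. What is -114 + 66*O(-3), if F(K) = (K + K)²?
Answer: 2328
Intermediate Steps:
F(K) = 4*K² (F(K) = (2*K)² = 4*K²)
O(Q) = 34 - Q (O(Q) = -2 + (4*(-3)² - Q) = -2 + (4*9 - Q) = -2 + (36 - Q) = 34 - Q)
-114 + 66*O(-3) = -114 + 66*(34 - 1*(-3)) = -114 + 66*(34 + 3) = -114 + 66*37 = -114 + 2442 = 2328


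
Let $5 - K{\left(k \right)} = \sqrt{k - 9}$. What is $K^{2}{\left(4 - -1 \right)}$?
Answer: $21 - 20 i \approx 21.0 - 20.0 i$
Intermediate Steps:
$K{\left(k \right)} = 5 - \sqrt{-9 + k}$ ($K{\left(k \right)} = 5 - \sqrt{k - 9} = 5 - \sqrt{-9 + k}$)
$K^{2}{\left(4 - -1 \right)} = \left(5 - \sqrt{-9 + \left(4 - -1\right)}\right)^{2} = \left(5 - \sqrt{-9 + \left(4 + 1\right)}\right)^{2} = \left(5 - \sqrt{-9 + 5}\right)^{2} = \left(5 - \sqrt{-4}\right)^{2} = \left(5 - 2 i\right)^{2}$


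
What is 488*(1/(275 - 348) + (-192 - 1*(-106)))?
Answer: -3064152/73 ≈ -41975.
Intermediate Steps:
488*(1/(275 - 348) + (-192 - 1*(-106))) = 488*(1/(-73) + (-192 + 106)) = 488*(-1/73 - 86) = 488*(-6279/73) = -3064152/73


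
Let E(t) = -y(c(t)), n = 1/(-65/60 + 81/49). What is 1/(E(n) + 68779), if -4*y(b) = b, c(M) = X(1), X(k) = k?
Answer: 4/275117 ≈ 1.4539e-5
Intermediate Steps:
c(M) = 1
n = 588/335 (n = 1/(-65*1/60 + 81*(1/49)) = 1/(-13/12 + 81/49) = 1/(335/588) = 588/335 ≈ 1.7552)
y(b) = -b/4
E(t) = ¼ (E(t) = -(-1)/4 = -1*(-¼) = ¼)
1/(E(n) + 68779) = 1/(¼ + 68779) = 1/(275117/4) = 4/275117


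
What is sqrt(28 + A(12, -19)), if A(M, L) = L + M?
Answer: sqrt(21) ≈ 4.5826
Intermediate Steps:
sqrt(28 + A(12, -19)) = sqrt(28 + (-19 + 12)) = sqrt(28 - 7) = sqrt(21)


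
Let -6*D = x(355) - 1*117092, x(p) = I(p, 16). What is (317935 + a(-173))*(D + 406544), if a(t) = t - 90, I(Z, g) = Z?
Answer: 405984974836/3 ≈ 1.3533e+11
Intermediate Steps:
x(p) = p
D = 116737/6 (D = -(355 - 1*117092)/6 = -(355 - 117092)/6 = -⅙*(-116737) = 116737/6 ≈ 19456.)
a(t) = -90 + t
(317935 + a(-173))*(D + 406544) = (317935 + (-90 - 173))*(116737/6 + 406544) = (317935 - 263)*(2556001/6) = 317672*(2556001/6) = 405984974836/3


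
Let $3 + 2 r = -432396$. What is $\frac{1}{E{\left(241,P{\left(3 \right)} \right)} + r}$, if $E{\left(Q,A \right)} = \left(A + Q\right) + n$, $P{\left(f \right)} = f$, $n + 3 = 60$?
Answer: $- \frac{2}{431797} \approx -4.6318 \cdot 10^{-6}$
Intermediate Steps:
$n = 57$ ($n = -3 + 60 = 57$)
$r = - \frac{432399}{2}$ ($r = - \frac{3}{2} + \frac{1}{2} \left(-432396\right) = - \frac{3}{2} - 216198 = - \frac{432399}{2} \approx -2.162 \cdot 10^{5}$)
$E{\left(Q,A \right)} = 57 + A + Q$ ($E{\left(Q,A \right)} = \left(A + Q\right) + 57 = 57 + A + Q$)
$\frac{1}{E{\left(241,P{\left(3 \right)} \right)} + r} = \frac{1}{\left(57 + 3 + 241\right) - \frac{432399}{2}} = \frac{1}{301 - \frac{432399}{2}} = \frac{1}{- \frac{431797}{2}} = - \frac{2}{431797}$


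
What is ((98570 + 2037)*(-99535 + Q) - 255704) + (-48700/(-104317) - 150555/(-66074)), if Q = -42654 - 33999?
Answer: -122178975010192203825/6892641458 ≈ -1.7726e+10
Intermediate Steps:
Q = -76653
((98570 + 2037)*(-99535 + Q) - 255704) + (-48700/(-104317) - 150555/(-66074)) = ((98570 + 2037)*(-99535 - 76653) - 255704) + (-48700/(-104317) - 150555/(-66074)) = (100607*(-176188) - 255704) + (-48700*(-1/104317) - 150555*(-1/66074)) = (-17725746116 - 255704) + (48700/104317 + 150555/66074) = -17726001820 + 18923249735/6892641458 = -122178975010192203825/6892641458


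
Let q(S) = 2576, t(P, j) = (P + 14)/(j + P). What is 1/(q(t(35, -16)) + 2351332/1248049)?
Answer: 1248049/3217325556 ≈ 0.00038791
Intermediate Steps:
t(P, j) = (14 + P)/(P + j)
1/(q(t(35, -16)) + 2351332/1248049) = 1/(2576 + 2351332/1248049) = 1/(3217325556/1248049) = 1248049/3217325556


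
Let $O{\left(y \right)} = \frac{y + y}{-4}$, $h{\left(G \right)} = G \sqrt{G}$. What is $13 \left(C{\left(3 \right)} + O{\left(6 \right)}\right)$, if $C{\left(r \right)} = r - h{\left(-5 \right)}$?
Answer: $65 i \sqrt{5} \approx 145.34 i$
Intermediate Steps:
$h{\left(G \right)} = G^{\frac{3}{2}}$
$C{\left(r \right)} = r + 5 i \sqrt{5}$ ($C{\left(r \right)} = r - \left(-5\right)^{\frac{3}{2}} = r - - 5 i \sqrt{5} = r + 5 i \sqrt{5}$)
$O{\left(y \right)} = - \frac{y}{2}$ ($O{\left(y \right)} = 2 y \left(- \frac{1}{4}\right) = - \frac{y}{2}$)
$13 \left(C{\left(3 \right)} + O{\left(6 \right)}\right) = 13 \left(\left(3 + 5 i \sqrt{5}\right) - 3\right) = 13 \cdot 5 i \sqrt{5} = 65 i \sqrt{5}$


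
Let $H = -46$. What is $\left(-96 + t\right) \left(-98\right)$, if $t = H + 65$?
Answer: $7546$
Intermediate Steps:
$t = 19$ ($t = -46 + 65 = 19$)
$\left(-96 + t\right) \left(-98\right) = \left(-96 + 19\right) \left(-98\right) = \left(-77\right) \left(-98\right) = 7546$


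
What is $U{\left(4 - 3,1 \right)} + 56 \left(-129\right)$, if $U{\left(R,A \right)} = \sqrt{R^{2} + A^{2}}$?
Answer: $-7224 + \sqrt{2} \approx -7222.6$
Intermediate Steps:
$U{\left(R,A \right)} = \sqrt{A^{2} + R^{2}}$
$U{\left(4 - 3,1 \right)} + 56 \left(-129\right) = \sqrt{1^{2} + \left(4 - 3\right)^{2}} + 56 \left(-129\right) = \sqrt{1 + \left(4 - 3\right)^{2}} - 7224 = \sqrt{1 + 1^{2}} - 7224 = \sqrt{1 + 1} - 7224 = \sqrt{2} - 7224 = -7224 + \sqrt{2}$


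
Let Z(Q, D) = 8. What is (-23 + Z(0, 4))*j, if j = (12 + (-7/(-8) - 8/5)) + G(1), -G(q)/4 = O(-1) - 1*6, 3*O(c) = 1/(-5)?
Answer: -4265/8 ≈ -533.13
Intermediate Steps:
O(c) = -1/15 (O(c) = (⅓)/(-5) = (⅓)*(-⅕) = -1/15)
G(q) = 364/15 (G(q) = -4*(-1/15 - 1*6) = -4*(-1/15 - 6) = -4*(-91/15) = 364/15)
j = 853/24 (j = (12 + (-7/(-8) - 8/5)) + 364/15 = (12 + (-7*(-⅛) - 8*⅕)) + 364/15 = (12 + (7/8 - 8/5)) + 364/15 = (12 - 29/40) + 364/15 = 451/40 + 364/15 = 853/24 ≈ 35.542)
(-23 + Z(0, 4))*j = (-23 + 8)*(853/24) = -15*853/24 = -4265/8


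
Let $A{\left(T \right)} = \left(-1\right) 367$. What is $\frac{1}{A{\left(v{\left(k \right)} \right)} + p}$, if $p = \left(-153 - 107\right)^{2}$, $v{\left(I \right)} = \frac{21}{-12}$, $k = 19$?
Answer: $\frac{1}{67233} \approx 1.4874 \cdot 10^{-5}$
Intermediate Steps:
$v{\left(I \right)} = - \frac{7}{4}$ ($v{\left(I \right)} = 21 \left(- \frac{1}{12}\right) = - \frac{7}{4}$)
$A{\left(T \right)} = -367$
$p = 67600$ ($p = \left(-260\right)^{2} = 67600$)
$\frac{1}{A{\left(v{\left(k \right)} \right)} + p} = \frac{1}{-367 + 67600} = \frac{1}{67233}$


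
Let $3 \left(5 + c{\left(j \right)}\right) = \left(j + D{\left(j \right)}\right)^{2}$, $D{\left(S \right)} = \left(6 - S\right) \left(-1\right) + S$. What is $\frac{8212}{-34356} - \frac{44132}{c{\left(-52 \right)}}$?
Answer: $- \frac{8102023}{1532523} \approx -5.2867$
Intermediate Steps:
$D{\left(S \right)} = -6 + 2 S$ ($D{\left(S \right)} = \left(-6 + S\right) + S = -6 + 2 S$)
$c{\left(j \right)} = -5 + \frac{\left(-6 + 3 j\right)^{2}}{3}$ ($c{\left(j \right)} = -5 + \frac{\left(j + \left(-6 + 2 j\right)\right)^{2}}{3} = -5 + \frac{\left(-6 + 3 j\right)^{2}}{3}$)
$\frac{8212}{-34356} - \frac{44132}{c{\left(-52 \right)}} = \frac{8212}{-34356} - \frac{44132}{-5 + 3 \left(-2 - 52\right)^{2}} = 8212 \left(- \frac{1}{34356}\right) - \frac{44132}{-5 + 3 \left(-54\right)^{2}} = - \frac{2053}{8589} - \frac{44132}{-5 + 3 \cdot 2916} = - \frac{2053}{8589} - \frac{44132}{-5 + 8748} = - \frac{2053}{8589} - \frac{44132}{8743} = - \frac{8102023}{1532523}$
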